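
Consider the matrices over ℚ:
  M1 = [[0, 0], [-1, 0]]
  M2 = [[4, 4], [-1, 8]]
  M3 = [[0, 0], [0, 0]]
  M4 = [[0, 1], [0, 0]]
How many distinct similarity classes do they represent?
Characteristic polynomials: χ_{M1} = x^2, χ_{M2} = (x - 6)^2, χ_{M3} = x^2, χ_{M4} = x^2.

{M1, M4}: invariant factors x^2.

{M2}: invariant factors (x - 6)^2.

{M3}: invariant factors x, x.

Matrices are similar if and only if their invariant-factor lists agree; the partition into similarity classes is {M1, M4}, {M2}, {M3}.

3 classes: {M1, M4}, {M2}, {M3}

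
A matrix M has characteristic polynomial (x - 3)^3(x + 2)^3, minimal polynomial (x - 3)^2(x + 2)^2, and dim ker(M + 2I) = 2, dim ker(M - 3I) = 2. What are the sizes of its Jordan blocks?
Jordan blocks: (-2, 2), (-2, 1), (3, 2), (3, 1)

λ = -2: algebraic multiplicity 3 (exponent in χ_M), largest block size 2 (exponent in m_M), 2 blocks (geometric multiplicity). These force block sizes [2, 1].
λ = 3: algebraic multiplicity 3 (exponent in χ_M), largest block size 2 (exponent in m_M), 2 blocks (geometric multiplicity). These force block sizes [2, 1].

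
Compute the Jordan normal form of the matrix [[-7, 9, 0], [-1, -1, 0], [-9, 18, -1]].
J = [[-4, 1, 0], [0, -4, 0], [0, 0, -1]]

The characteristic polynomial is det(xI - A) = (x + 1)(x + 4)^2, so the eigenvalues are -4 (algebraic multiplicity 2), -1 (algebraic multiplicity 1).

For λ = -4: rank(A + 4I) = 2, rank((A + 4I)^2) = 1. The eigenspace has dimension 3 - 2 = 1, so there is 1 Jordan block; the rank sequence gives block sizes [2].

For λ = -1: algebraic multiplicity 1 gives one 1×1 block.

Assembling the blocks gives the Jordan form J above.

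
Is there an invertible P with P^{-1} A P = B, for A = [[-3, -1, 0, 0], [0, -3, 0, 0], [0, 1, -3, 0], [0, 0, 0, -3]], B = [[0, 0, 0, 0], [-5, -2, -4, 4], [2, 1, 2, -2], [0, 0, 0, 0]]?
trace(A) = -12 but trace(B) = 0. The trace is a similarity invariant, so A and B are not similar.

No.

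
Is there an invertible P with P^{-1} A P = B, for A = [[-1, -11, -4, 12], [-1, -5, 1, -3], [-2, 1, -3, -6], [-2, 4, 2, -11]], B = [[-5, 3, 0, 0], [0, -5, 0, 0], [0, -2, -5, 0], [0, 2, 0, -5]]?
No.

Both have characteristic polynomial (x + 5)^4, but the minimal polynomial of A is (x + 5)^3 while the minimal polynomial of B is (x + 5)^2. The minimal polynomial is a similarity invariant, so A and B are not similar.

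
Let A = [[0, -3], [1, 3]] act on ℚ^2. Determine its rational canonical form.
The invariant factors of A (the non-unit diagonal entries of the Smith normal form of xI - A over ℚ[x]) are x^2 - 3x + 3, each dividing the next. The characteristic polynomial is their product, x^2 - 3x + 3.

The rational canonical form is the block-diagonal matrix of companion matrices C(f_i):
R = [[0, -3], [1, 3]].

Note the characteristic polynomial does not split into linear factors over ℚ, so A has no Jordan form over ℚ; the rational canonical form exists over any field.

R = [[0, -3], [1, 3]]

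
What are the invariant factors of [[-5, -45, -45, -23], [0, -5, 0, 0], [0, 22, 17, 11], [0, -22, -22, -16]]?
The Jordan structure of A has elementary divisors (x + 5)^2, (x + 5), (x - 6). Arranging the block sizes at each eigenvalue in decreasing order and taking row products gives the invariant factors.

Invariant factors (smallest first, each dividing the next): x + 5, (x - 6)(x + 5)^2.

Check: the last factor (x - 6)(x + 5)^2 is the minimal polynomial, and the product (x - 6)(x + 5)^3 is the characteristic polynomial.

x + 5, (x - 6)(x + 5)^2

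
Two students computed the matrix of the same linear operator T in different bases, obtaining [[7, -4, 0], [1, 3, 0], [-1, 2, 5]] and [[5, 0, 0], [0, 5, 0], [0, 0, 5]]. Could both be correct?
No.

Both have characteristic polynomial (x - 5)^3, but the minimal polynomial of A is (x - 5)^2 while the minimal polynomial of B is x - 5. The minimal polynomial is a similarity invariant, so A and B are not similar.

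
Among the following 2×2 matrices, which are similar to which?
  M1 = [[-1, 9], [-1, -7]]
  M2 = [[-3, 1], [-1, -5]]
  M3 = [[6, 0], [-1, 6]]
2 classes: {M1, M2}, {M3}

Characteristic polynomials: χ_{M1} = (x + 4)^2, χ_{M2} = (x + 4)^2, χ_{M3} = (x - 6)^2.

{M1, M2}: invariant factors (x + 4)^2.

{M3}: invariant factors (x - 6)^2.

Matrices are similar if and only if their invariant-factor lists agree; the partition into similarity classes is {M1, M2}, {M3}.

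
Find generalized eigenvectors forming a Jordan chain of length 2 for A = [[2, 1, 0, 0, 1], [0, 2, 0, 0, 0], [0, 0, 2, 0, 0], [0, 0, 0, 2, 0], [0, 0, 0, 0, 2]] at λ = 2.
We seek v_1 ∈ ker((A - 2I)^2) \ ker(A - 2I), then set v_{i+1} = (A - 2I) v_i.

One such chain is v_1 = [[-3, 0, 1, 0, 1]]^T, v_2 = [[1, 0, 0, 0, 0]]^T. Check: (A - 2I) v_2 = [[0, 0, 0, 0, 0]]^T = 0.

v_1 = [[-3, 0, 1, 0, 1]]^T, v_2 = [[1, 0, 0, 0, 0]]^T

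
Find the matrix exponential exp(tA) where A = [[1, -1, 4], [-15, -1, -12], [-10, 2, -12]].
A has Jordan form J = [[-4, 1, 0], [0, -4, 0], [0, 0, -4]] with A = PJP^{-1}, so e^{tA} = P e^{tJ} P^{-1}.

For a Jordan block J_k(λ), e^{tJ_k(λ)} = e^{λt} · (I + tN + t^2 N^2/2! + ... + t^{k-1} N^{k-1}/(k-1)!) where N is the nilpotent superdiagonal part.

Assembling the blocks and conjugating back gives the entries of e^{tA} as shown above.

e^{tA} = [[(5*t + 1)*e^{-4*t}, -t*e^{-4*t}, 4*t*e^{-4*t}], [-15*t*e^{-4*t}, (3*t + 1)*e^{-4*t}, -12*t*e^{-4*t}], [-10*t*e^{-4*t}, 2*t*e^{-4*t}, (1 - 8*t)*e^{-4*t}]]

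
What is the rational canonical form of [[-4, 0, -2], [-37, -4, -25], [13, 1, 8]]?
The invariant factors of A (the non-unit diagonal entries of the Smith normal form of xI - A over ℚ[x]) are x^3 + 3x + 2, each dividing the next. The characteristic polynomial is their product, x^3 + 3x + 2.

The rational canonical form is the block-diagonal matrix of companion matrices C(f_i):
R = [[0, 0, -2], [1, 0, -3], [0, 1, 0]].

Note the characteristic polynomial does not split into linear factors over ℚ, so A has no Jordan form over ℚ; the rational canonical form exists over any field.

R = [[0, 0, -2], [1, 0, -3], [0, 1, 0]]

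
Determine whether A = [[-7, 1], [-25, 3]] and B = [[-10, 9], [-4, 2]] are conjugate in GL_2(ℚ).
No.

trace(A) = -4 but trace(B) = -8. The trace is a similarity invariant, so A and B are not similar.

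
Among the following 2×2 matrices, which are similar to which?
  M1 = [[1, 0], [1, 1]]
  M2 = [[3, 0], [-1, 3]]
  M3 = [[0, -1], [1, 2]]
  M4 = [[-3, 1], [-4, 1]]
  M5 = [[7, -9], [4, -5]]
3 classes: {M1, M3, M5}, {M2}, {M4}

Characteristic polynomials: χ_{M1} = (x - 1)^2, χ_{M2} = (x - 3)^2, χ_{M3} = (x - 1)^2, χ_{M4} = (x + 1)^2, χ_{M5} = (x - 1)^2.

{M1, M3, M5}: invariant factors (x - 1)^2.

{M2}: invariant factors (x - 3)^2.

{M4}: invariant factors (x + 1)^2.

Matrices are similar if and only if their invariant-factor lists agree; the partition into similarity classes is {M1, M3, M5}, {M2}, {M4}.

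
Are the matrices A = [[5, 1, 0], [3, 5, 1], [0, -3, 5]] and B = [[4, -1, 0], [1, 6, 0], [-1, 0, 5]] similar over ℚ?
Two matrices over a field are similar if and only if they have the same invariant factors.

Both A and B have characteristic polynomial (x - 5)^3 and minimal polynomial (x - 5)^3. Computing further, both have invariant factors (x - 5)^3. Hence A and B are similar.

Yes.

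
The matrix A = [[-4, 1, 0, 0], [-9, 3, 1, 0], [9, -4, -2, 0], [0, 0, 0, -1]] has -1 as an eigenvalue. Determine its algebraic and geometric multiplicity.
The characteristic polynomial is (x + 1)^4, so the factor x + 1 appears with exponent 4: the algebraic multiplicity is 4.

rank(A + I) = 2, so the eigenspace has dimension 4 - 2 = 2: the geometric multiplicity is 2.

Since 2 < 4, A is not diagonalizable.

algebraic multiplicity 4, geometric multiplicity 2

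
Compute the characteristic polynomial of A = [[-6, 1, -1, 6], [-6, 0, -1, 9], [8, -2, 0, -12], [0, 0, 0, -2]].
xI - A = [[x + 6, -1, 1, -6], [6, x, 1, -9], [-8, 2, x, 12], [0, 0, 0, x + 2]].

Expanding det(xI - A) along the first row:
det(xI - A) = + (x + 6)·det([[x, 1, -9], [2, x, 12], [0, 0, x + 2]]) - (-1)·det([[6, 1, -9], [-8, x, 12], [0, 0, x + 2]]) + (1)·det([[6, x, -9], [-8, 2, 12], [0, 0, x + 2]]) - (-6)·det([[6, x, 1], [-8, 2, x], [0, 0, 0]]).

Evaluating gives χ_A(x) = x^4 + 8x^3 + 24x^2 + 32x + 16 = (x + 2)^4.

χ_A(x) = (x + 2)^4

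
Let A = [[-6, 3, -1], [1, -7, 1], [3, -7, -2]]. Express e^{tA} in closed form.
e^{tA} = [[(t^2/2 - t + 1)*e^{-5*t}, t*(3 - t)*e^{-5*t}, t*(t - 2)*e^{-5*t}/2], [t*e^{-5*t}, (1 - 2*t)*e^{-5*t}, t*e^{-5*t}], [t*(6 - t)*e^{-5*t}/2, t*(t - 7)*e^{-5*t}, (-t^2 + 6*t + 2)*e^{-5*t}/2]]

A has Jordan form J = [[-5, 1, 0], [0, -5, 1], [0, 0, -5]] with A = PJP^{-1}, so e^{tA} = P e^{tJ} P^{-1}.

For a Jordan block J_k(λ), e^{tJ_k(λ)} = e^{λt} · (I + tN + t^2 N^2/2! + ... + t^{k-1} N^{k-1}/(k-1)!) where N is the nilpotent superdiagonal part.

Assembling the blocks and conjugating back gives the entries of e^{tA} as shown above.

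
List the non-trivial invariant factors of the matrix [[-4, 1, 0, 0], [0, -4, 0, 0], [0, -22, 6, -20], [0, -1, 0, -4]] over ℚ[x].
The Jordan structure of A has elementary divisors (x + 4)^2, (x + 4), (x - 6). Arranging the block sizes at each eigenvalue in decreasing order and taking row products gives the invariant factors.

Invariant factors (smallest first, each dividing the next): x + 4, (x - 6)(x + 4)^2.

Check: the last factor (x - 6)(x + 4)^2 is the minimal polynomial, and the product (x - 6)(x + 4)^3 is the characteristic polynomial.

x + 4, (x - 6)(x + 4)^2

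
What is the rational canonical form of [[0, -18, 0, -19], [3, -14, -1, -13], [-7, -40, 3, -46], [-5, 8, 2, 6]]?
R = [[0, 0, 0, -12], [1, 0, 0, -15], [0, 1, 0, -7], [0, 0, 1, -5]]

The invariant factors of A (the non-unit diagonal entries of the Smith normal form of xI - A over ℚ[x]) are (x + 1)(x + 4)(x^2 + 3), each dividing the next. The characteristic polynomial is their product, (x + 1)(x + 4)(x^2 + 3).

The rational canonical form is the block-diagonal matrix of companion matrices C(f_i):
R = [[0, 0, 0, -12], [1, 0, 0, -15], [0, 1, 0, -7], [0, 0, 1, -5]].

Note the characteristic polynomial does not split into linear factors over ℚ, so A has no Jordan form over ℚ; the rational canonical form exists over any field.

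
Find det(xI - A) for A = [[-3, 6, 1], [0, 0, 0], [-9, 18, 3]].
χ_A(x) = x^3

xI - A = [[x + 3, -6, -1], [0, x, 0], [9, -18, x - 3]].

Expanding det(xI - A) along the first row:
det(xI - A) = + (x + 3)·det([[x, 0], [-18, x - 3]]) - (-6)·det([[0, 0], [9, x - 3]]) + (-1)·det([[0, x], [9, -18]]).

Evaluating gives χ_A(x) = x^3.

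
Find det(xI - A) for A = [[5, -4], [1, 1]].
χ_A(x) = (x - 3)^2

xI - A = [[x - 5, 4], [-1, x - 1]].

Expanding det(xI - A) along the first row:
det(xI - A) = + (x - 5)·det([[x - 1]]) - (4)·det([[-1]]).

Evaluating gives χ_A(x) = x^2 - 6x + 9 = (x - 3)^2.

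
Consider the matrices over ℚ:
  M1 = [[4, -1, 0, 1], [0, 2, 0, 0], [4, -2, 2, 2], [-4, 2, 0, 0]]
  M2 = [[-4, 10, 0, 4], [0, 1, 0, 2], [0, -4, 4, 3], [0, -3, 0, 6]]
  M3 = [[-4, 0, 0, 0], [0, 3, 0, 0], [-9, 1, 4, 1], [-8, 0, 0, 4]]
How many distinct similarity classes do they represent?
2 classes: {M1}, {M2, M3}

Characteristic polynomials: χ_{M1} = (x - 2)^4, χ_{M2} = (x - 4)^2(x - 3)(x + 4), χ_{M3} = (x - 4)^2(x - 3)(x + 4).

{M1}: invariant factors x - 2, x - 2, (x - 2)^2.

{M2, M3}: invariant factors (x - 4)^2(x - 3)(x + 4).

Matrices are similar if and only if their invariant-factor lists agree; the partition into similarity classes is {M1}, {M2, M3}.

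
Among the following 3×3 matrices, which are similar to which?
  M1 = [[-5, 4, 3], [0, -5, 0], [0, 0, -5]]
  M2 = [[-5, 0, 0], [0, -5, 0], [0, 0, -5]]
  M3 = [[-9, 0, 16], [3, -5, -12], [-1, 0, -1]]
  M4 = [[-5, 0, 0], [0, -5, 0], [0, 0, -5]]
2 classes: {M1, M3}, {M2, M4}

Characteristic polynomials: χ_{M1} = (x + 5)^3, χ_{M2} = (x + 5)^3, χ_{M3} = (x + 5)^3, χ_{M4} = (x + 5)^3.

{M1, M3}: invariant factors x + 5, (x + 5)^2.

{M2, M4}: invariant factors x + 5, x + 5, x + 5.

Matrices are similar if and only if their invariant-factor lists agree; the partition into similarity classes is {M1, M3}, {M2, M4}.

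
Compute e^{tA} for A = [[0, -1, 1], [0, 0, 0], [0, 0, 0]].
A has Jordan form J = [[0, 1, 0], [0, 0, 0], [0, 0, 0]] with A = PJP^{-1}, so e^{tA} = P e^{tJ} P^{-1}.

For a Jordan block J_k(λ), e^{tJ_k(λ)} = e^{λt} · (I + tN + t^2 N^2/2! + ... + t^{k-1} N^{k-1}/(k-1)!) where N is the nilpotent superdiagonal part.

Assembling the blocks and conjugating back gives the entries of e^{tA} as shown above.

e^{tA} = [[1, -t, t], [0, 1, 0], [0, 0, 1]]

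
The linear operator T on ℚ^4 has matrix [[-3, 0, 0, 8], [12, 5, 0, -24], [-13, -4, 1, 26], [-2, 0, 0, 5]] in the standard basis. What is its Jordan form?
The characteristic polynomial is det(xI - A) = (x - 5)(x - 1)^3, so the eigenvalues are 1 (algebraic multiplicity 3), 5 (algebraic multiplicity 1).

For λ = 1: rank(A - I) = 2, rank((A - I)^2) = 1. The eigenspace has dimension 4 - 2 = 2, so there are 2 Jordan blocks; the rank sequence gives block sizes [2, 1].

For λ = 5: algebraic multiplicity 1 gives one 1×1 block.

Assembling the blocks gives the Jordan form J above.

J = [[1, 1, 0, 0], [0, 1, 0, 0], [0, 0, 1, 0], [0, 0, 0, 5]]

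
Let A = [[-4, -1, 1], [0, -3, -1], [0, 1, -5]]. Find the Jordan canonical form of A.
The characteristic polynomial is det(xI - A) = (x + 4)^3, so the eigenvalues are -4 (algebraic multiplicity 3).

For λ = -4: rank(A + 4I) = 1, rank((A + 4I)^2) = 0. The eigenspace has dimension 3 - 1 = 2, so there are 2 Jordan blocks; the rank sequence gives block sizes [2, 1].

Assembling the blocks gives the Jordan form J above.

J = [[-4, 1, 0], [0, -4, 0], [0, 0, -4]]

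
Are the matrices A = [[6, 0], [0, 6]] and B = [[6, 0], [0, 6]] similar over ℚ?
Yes.

Two matrices over a field are similar if and only if they have the same invariant factors.

Both A and B have characteristic polynomial (x - 6)^2 and minimal polynomial x - 6. Computing further, both have invariant factors x - 6, x - 6. Hence A and B are similar.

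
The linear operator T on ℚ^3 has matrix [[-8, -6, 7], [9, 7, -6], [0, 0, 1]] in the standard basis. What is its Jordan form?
J = [[-2, 0, 0], [0, 1, 1], [0, 0, 1]]

The characteristic polynomial is det(xI - A) = (x - 1)^2(x + 2), so the eigenvalues are -2 (algebraic multiplicity 1), 1 (algebraic multiplicity 2).

For λ = -2: algebraic multiplicity 1 gives one 1×1 block.

For λ = 1: rank(A - I) = 2, rank((A - I)^2) = 1. The eigenspace has dimension 3 - 2 = 1, so there is 1 Jordan block; the rank sequence gives block sizes [2].

Assembling the blocks gives the Jordan form J above.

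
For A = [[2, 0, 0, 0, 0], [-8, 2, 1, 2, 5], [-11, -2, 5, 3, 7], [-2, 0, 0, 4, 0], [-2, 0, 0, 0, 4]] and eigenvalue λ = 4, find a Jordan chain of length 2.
We seek v_1 ∈ ker((A - 4I)^2) \ ker(A - 4I), then set v_{i+1} = (A - 4I) v_i.

One such chain is v_1 = [[0, 1, 1, 1, 0]]^T, v_2 = [[0, 1, 2, 0, 0]]^T. Check: (A - 4I) v_2 = [[0, 0, 0, 0, 0]]^T = 0.

v_1 = [[0, 1, 1, 1, 0]]^T, v_2 = [[0, 1, 2, 0, 0]]^T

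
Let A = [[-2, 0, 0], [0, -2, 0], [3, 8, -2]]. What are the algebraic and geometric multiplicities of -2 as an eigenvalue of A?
The characteristic polynomial is (x + 2)^3, so the factor x + 2 appears with exponent 3: the algebraic multiplicity is 3.

rank(A + 2I) = 1, so the eigenspace has dimension 3 - 1 = 2: the geometric multiplicity is 2.

Since 2 < 3, A is not diagonalizable.

algebraic multiplicity 3, geometric multiplicity 2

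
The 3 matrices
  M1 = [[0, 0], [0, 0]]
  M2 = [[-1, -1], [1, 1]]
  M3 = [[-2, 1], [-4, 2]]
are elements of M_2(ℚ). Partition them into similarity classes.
2 classes: {M1}, {M2, M3}

Characteristic polynomials: χ_{M1} = x^2, χ_{M2} = x^2, χ_{M3} = x^2.

{M1}: invariant factors x, x.

{M2, M3}: invariant factors x^2.

Matrices are similar if and only if their invariant-factor lists agree; the partition into similarity classes is {M1}, {M2, M3}.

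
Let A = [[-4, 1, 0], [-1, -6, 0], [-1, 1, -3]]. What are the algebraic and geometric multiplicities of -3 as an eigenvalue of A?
The characteristic polynomial is (x + 3)(x + 5)^2, so the factor x + 3 appears with exponent 1: the algebraic multiplicity is 1.

rank(A + 3I) = 2, so the eigenspace has dimension 3 - 2 = 1: the geometric multiplicity is 1.

algebraic multiplicity 1, geometric multiplicity 1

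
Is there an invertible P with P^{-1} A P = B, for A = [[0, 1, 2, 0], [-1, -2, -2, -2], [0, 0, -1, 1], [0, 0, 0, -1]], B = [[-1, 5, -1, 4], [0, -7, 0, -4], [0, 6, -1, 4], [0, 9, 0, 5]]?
Yes.

Two matrices over a field are similar if and only if they have the same invariant factors.

Both A and B have characteristic polynomial (x + 1)^4 and minimal polynomial (x + 1)^2. Computing further, both have invariant factors (x + 1)^2, (x + 1)^2. Hence A and B are similar.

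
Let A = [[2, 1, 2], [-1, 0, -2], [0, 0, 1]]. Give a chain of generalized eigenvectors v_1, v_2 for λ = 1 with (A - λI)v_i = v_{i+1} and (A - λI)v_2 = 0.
v_1 = [[-1, 2, 0]]^T, v_2 = [[1, -1, 0]]^T

We seek v_1 ∈ ker((A - I)^2) \ ker(A - I), then set v_{i+1} = (A - I) v_i.

One such chain is v_1 = [[-1, 2, 0]]^T, v_2 = [[1, -1, 0]]^T. Check: (A - I) v_2 = [[0, 0, 0]]^T = 0.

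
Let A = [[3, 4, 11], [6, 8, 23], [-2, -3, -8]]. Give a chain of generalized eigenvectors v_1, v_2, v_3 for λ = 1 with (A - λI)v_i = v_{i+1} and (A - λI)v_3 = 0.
v_1 = [[-1, -2, 1]]^T, v_2 = [[1, 3, -1]]^T, v_3 = [[3, 4, -2]]^T

We seek v_1 ∈ ker((A - I)^3) \ ker((A - I)^2), then set v_{i+1} = (A - I) v_i.

One such chain is v_1 = [[-1, -2, 1]]^T, v_2 = [[1, 3, -1]]^T, v_3 = [[3, 4, -2]]^T. Check: (A - I) v_3 = [[0, 0, 0]]^T = 0.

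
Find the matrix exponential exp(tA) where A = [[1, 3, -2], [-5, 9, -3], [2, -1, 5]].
A has Jordan form J = [[5, 1, 0], [0, 5, 1], [0, 0, 5]] with A = PJP^{-1}, so e^{tA} = P e^{tJ} P^{-1}.

For a Jordan block J_k(λ), e^{tJ_k(λ)} = e^{λt} · (I + tN + t^2 N^2/2! + ... + t^{k-1} N^{k-1}/(k-1)!) where N is the nilpotent superdiagonal part.

Assembling the blocks and conjugating back gives the entries of e^{tA} as shown above.

e^{tA} = [[(-3*t^2 - 8*t + 2)*e^{5*t}/2, t*(t + 3)*e^{5*t}, t*(-t - 4)*e^{5*t}/2], [t*(-3*t - 5)*e^{5*t}, (2*t^2 + 4*t + 1)*e^{5*t}, t*(-t - 3)*e^{5*t}], [t*(4 - 3*t)*e^{5*t}/2, t*(t - 1)*e^{5*t}, (2 - t^2)*e^{5*t}/2]]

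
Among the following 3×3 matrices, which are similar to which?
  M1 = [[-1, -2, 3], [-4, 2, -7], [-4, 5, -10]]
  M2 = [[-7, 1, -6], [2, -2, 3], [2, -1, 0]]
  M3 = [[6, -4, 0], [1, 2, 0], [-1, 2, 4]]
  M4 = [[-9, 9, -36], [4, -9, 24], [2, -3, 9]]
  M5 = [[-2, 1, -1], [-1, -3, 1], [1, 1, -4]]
Characteristic polynomials: χ_{M1} = (x + 3)^3, χ_{M2} = (x + 3)^3, χ_{M3} = (x - 4)^3, χ_{M4} = (x + 3)^3, χ_{M5} = (x + 3)^3.

{M1, M2, M5}: invariant factors (x + 3)^3.

{M3}: invariant factors x - 4, (x - 4)^2.

{M4}: invariant factors x + 3, (x + 3)^2.

Matrices are similar if and only if their invariant-factor lists agree; the partition into similarity classes is {M1, M2, M5}, {M3}, {M4}.

3 classes: {M1, M2, M5}, {M3}, {M4}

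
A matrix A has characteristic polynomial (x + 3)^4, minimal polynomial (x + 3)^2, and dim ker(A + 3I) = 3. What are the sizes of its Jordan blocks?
Jordan blocks: (-3, 2), (-3, 1), (-3, 1)

λ = -3: algebraic multiplicity 4 (exponent in χ_A), largest block size 2 (exponent in m_A), 3 blocks (geometric multiplicity). These force block sizes [2, 1, 1].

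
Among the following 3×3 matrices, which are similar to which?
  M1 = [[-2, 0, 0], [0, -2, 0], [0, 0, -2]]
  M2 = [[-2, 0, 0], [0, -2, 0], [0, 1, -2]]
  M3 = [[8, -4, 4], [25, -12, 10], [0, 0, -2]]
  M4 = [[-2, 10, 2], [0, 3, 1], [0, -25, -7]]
Characteristic polynomials: χ_{M1} = (x + 2)^3, χ_{M2} = (x + 2)^3, χ_{M3} = (x + 2)^3, χ_{M4} = (x + 2)^3.

{M1}: invariant factors x + 2, x + 2, x + 2.

{M2, M3, M4}: invariant factors x + 2, (x + 2)^2.

Matrices are similar if and only if their invariant-factor lists agree; the partition into similarity classes is {M1}, {M2, M3, M4}.

2 classes: {M1}, {M2, M3, M4}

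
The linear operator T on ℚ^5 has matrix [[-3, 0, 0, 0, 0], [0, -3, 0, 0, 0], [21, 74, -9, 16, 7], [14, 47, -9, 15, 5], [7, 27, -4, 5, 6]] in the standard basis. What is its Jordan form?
The characteristic polynomial is det(xI - A) = (x - 4)^3(x + 3)^2, so the eigenvalues are -3 (algebraic multiplicity 2), 4 (algebraic multiplicity 3).

For λ = -3: rank(A + 3I) = 3. The eigenspace has dimension 5 - 3 = 2, so there are 2 Jordan blocks; the rank sequence gives block sizes [1, 1].

For λ = 4: rank(A - 4I) = 4, rank((A - 4I)^2) = 3, rank((A - 4I)^3) = 2. The eigenspace has dimension 5 - 4 = 1, so there is 1 Jordan block; the rank sequence gives block sizes [3].

Assembling the blocks gives the Jordan form J above.

J = [[-3, 0, 0, 0, 0], [0, -3, 0, 0, 0], [0, 0, 4, 1, 0], [0, 0, 0, 4, 1], [0, 0, 0, 0, 4]]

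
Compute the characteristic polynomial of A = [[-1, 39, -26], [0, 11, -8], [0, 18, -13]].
xI - A = [[x + 1, -39, 26], [0, x - 11, 8], [0, -18, x + 13]].

Expanding det(xI - A) along the first row:
det(xI - A) = + (x + 1)·det([[x - 11, 8], [-18, x + 13]]) - (-39)·det([[0, 8], [0, x + 13]]) + (26)·det([[0, x - 11], [0, -18]]).

Evaluating gives χ_A(x) = x^3 + 3x^2 + 3x + 1 = (x + 1)^3.

χ_A(x) = (x + 1)^3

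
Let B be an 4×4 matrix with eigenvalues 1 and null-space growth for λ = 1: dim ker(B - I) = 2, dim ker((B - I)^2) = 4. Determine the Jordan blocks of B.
Jordan blocks: (1, 2), (1, 2)

λ = 1: successive nullity increments [2, 2] count blocks of size ≥ k; block sizes are [2, 2].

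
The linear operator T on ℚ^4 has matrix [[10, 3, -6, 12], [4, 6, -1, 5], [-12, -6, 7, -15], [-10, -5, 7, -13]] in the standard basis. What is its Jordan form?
J = [[1, 1, 0, 0], [0, 1, 0, 0], [0, 0, 4, 0], [0, 0, 0, 4]]

The characteristic polynomial is det(xI - A) = (x - 4)^2(x - 1)^2, so the eigenvalues are 1 (algebraic multiplicity 2), 4 (algebraic multiplicity 2).

For λ = 1: rank(A - I) = 3, rank((A - I)^2) = 2. The eigenspace has dimension 4 - 3 = 1, so there is 1 Jordan block; the rank sequence gives block sizes [2].

For λ = 4: rank(A - 4I) = 2. The eigenspace has dimension 4 - 2 = 2, so there are 2 Jordan blocks; the rank sequence gives block sizes [1, 1].

Assembling the blocks gives the Jordan form J above.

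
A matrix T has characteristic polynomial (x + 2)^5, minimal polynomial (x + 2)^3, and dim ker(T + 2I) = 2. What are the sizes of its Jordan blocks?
λ = -2: algebraic multiplicity 5 (exponent in χ_T), largest block size 3 (exponent in m_T), 2 blocks (geometric multiplicity). These force block sizes [3, 2].

Jordan blocks: (-2, 3), (-2, 2)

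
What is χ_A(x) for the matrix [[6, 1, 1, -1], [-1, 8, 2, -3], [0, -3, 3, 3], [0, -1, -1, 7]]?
χ_A(x) = (x - 6)^4

xI - A = [[x - 6, -1, -1, 1], [1, x - 8, -2, 3], [0, 3, x - 3, -3], [0, 1, 1, x - 7]].

Expanding det(xI - A) along the first row:
det(xI - A) = + (x - 6)·det([[x - 8, -2, 3], [3, x - 3, -3], [1, 1, x - 7]]) - (-1)·det([[1, -2, 3], [0, x - 3, -3], [0, 1, x - 7]]) + (-1)·det([[1, x - 8, 3], [0, 3, -3], [0, 1, x - 7]]) - (1)·det([[1, x - 8, -2], [0, 3, x - 3], [0, 1, 1]]).

Evaluating gives χ_A(x) = x^4 - 24x^3 + 216x^2 - 864x + 1296 = (x - 6)^4.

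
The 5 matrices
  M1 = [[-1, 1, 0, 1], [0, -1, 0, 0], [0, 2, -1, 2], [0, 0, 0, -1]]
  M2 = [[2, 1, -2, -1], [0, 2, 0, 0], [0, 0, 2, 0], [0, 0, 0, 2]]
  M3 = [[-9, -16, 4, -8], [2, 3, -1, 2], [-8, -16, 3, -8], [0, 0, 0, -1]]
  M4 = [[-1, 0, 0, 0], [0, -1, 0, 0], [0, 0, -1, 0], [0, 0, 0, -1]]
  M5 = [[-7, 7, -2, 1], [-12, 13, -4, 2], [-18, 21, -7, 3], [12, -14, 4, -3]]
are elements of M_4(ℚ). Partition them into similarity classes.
3 classes: {M1, M3, M5}, {M2}, {M4}

Characteristic polynomials: χ_{M1} = (x + 1)^4, χ_{M2} = (x - 2)^4, χ_{M3} = (x + 1)^4, χ_{M4} = (x + 1)^4, χ_{M5} = (x + 1)^4.

{M1, M3, M5}: invariant factors x + 1, x + 1, (x + 1)^2.

{M2}: invariant factors x - 2, x - 2, (x - 2)^2.

{M4}: invariant factors x + 1, x + 1, x + 1, x + 1.

Matrices are similar if and only if their invariant-factor lists agree; the partition into similarity classes is {M1, M3, M5}, {M2}, {M4}.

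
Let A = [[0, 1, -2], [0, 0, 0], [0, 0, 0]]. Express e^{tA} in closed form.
A has Jordan form J = [[0, 1, 0], [0, 0, 0], [0, 0, 0]] with A = PJP^{-1}, so e^{tA} = P e^{tJ} P^{-1}.

For a Jordan block J_k(λ), e^{tJ_k(λ)} = e^{λt} · (I + tN + t^2 N^2/2! + ... + t^{k-1} N^{k-1}/(k-1)!) where N is the nilpotent superdiagonal part.

Assembling the blocks and conjugating back gives the entries of e^{tA} as shown above.

e^{tA} = [[1, t, -2*t], [0, 1, 0], [0, 0, 1]]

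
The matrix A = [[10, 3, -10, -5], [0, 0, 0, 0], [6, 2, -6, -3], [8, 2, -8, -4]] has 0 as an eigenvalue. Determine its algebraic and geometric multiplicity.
algebraic multiplicity 4, geometric multiplicity 2

The characteristic polynomial is x^4, so the factor x appears with exponent 4: the algebraic multiplicity is 4.

rank(A) = 2, so the eigenspace has dimension 4 - 2 = 2: the geometric multiplicity is 2.

Since 2 < 4, A is not diagonalizable.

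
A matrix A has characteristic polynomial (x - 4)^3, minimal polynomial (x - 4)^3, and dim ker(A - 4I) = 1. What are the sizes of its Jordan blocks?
λ = 4: algebraic multiplicity 3 (exponent in χ_A), largest block size 3 (exponent in m_A), 1 block (geometric multiplicity). This forces block sizes [3].

Jordan blocks: (4, 3)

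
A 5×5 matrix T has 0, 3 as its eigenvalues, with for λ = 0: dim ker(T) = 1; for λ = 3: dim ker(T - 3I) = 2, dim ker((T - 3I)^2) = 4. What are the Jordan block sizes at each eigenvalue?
Jordan blocks: (0, 1), (3, 2), (3, 2)

λ = 0: successive nullity increments [1] count blocks of size ≥ k; block sizes are [1].
λ = 3: successive nullity increments [2, 2] count blocks of size ≥ k; block sizes are [2, 2].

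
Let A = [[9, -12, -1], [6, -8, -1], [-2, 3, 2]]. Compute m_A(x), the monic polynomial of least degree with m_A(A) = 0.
The characteristic polynomial factors as (x - 1)^3. The minimal polynomial is ∏(x - λ)^{k_λ} where k_λ is the size of the largest Jordan block at λ.

For λ = 1: rank(A - I) = 2, and the largest Jordan block has size 3 (the smallest k with rank((A - I)^k) = rank((A - I)^(k+1))).

So m_A(x) = (x - 1)^3.

m_A(x) = (x - 1)^3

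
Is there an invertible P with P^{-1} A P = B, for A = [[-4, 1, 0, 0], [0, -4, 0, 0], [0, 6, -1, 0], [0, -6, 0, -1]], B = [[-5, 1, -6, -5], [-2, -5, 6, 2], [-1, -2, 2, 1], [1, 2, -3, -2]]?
Yes.

Two matrices over a field are similar if and only if they have the same invariant factors.

Both A and B have characteristic polynomial (x + 1)^2(x + 4)^2 and minimal polynomial (x + 1)(x + 4)^2. Computing further, both have invariant factors x + 1, (x + 1)(x + 4)^2. Hence A and B are similar.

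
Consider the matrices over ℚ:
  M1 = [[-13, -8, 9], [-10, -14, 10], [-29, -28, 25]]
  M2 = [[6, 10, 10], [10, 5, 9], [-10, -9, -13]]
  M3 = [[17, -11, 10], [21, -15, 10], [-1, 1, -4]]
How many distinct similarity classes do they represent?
1 class: {M1, M2, M3}

Characteristic polynomials: χ_{M1} = (x - 6)(x + 4)^2, χ_{M2} = (x - 6)(x + 4)^2, χ_{M3} = (x - 6)(x + 4)^2.

{M1, M2, M3}: invariant factors (x - 6)(x + 4)^2.

Matrices are similar if and only if their invariant-factor lists agree; the partition into similarity classes is {M1, M2, M3}.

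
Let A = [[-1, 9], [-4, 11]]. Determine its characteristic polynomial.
xI - A = [[x + 1, -9], [4, x - 11]].

Expanding det(xI - A) along the first row:
det(xI - A) = + (x + 1)·det([[x - 11]]) - (-9)·det([[4]]).

Evaluating gives χ_A(x) = x^2 - 10x + 25 = (x - 5)^2.

χ_A(x) = (x - 5)^2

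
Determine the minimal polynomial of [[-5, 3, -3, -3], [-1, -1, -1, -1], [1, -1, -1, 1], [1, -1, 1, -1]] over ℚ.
m_A(x) = (x + 2)^2

The characteristic polynomial factors as (x + 2)^4. The minimal polynomial is ∏(x - λ)^{k_λ} where k_λ is the size of the largest Jordan block at λ.

For λ = -2: rank(A + 2I) = 1, and the largest Jordan block has size 2 (the smallest k with rank((A + 2I)^k) = rank((A + 2I)^(k+1))).

So m_A(x) = (x + 2)^2.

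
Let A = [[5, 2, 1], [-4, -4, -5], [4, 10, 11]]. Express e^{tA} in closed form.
e^{tA} = [[(2*t + 1)*e^{3*t}, 2*t*e^{3*t}, t*e^{3*t}], [-4*t*e^{3*t}, (-4*t - e^{3*t} + 2)*e^{3*t}, (-2*t - e^{3*t} + 1)*e^{3*t}], [4*t*e^{3*t}, 2*(2*t + e^{3*t} - 1)*e^{3*t}, (2*t + 2*e^{3*t} - 1)*e^{3*t}]]

A has Jordan form J = [[3, 1, 0], [0, 3, 0], [0, 0, 6]] with A = PJP^{-1}, so e^{tA} = P e^{tJ} P^{-1}.

For a Jordan block J_k(λ), e^{tJ_k(λ)} = e^{λt} · (I + tN + t^2 N^2/2! + ... + t^{k-1} N^{k-1}/(k-1)!) where N is the nilpotent superdiagonal part.

Assembling the blocks and conjugating back gives the entries of e^{tA} as shown above.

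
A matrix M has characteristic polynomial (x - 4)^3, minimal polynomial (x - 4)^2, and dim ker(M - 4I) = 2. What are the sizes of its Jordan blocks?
λ = 4: algebraic multiplicity 3 (exponent in χ_M), largest block size 2 (exponent in m_M), 2 blocks (geometric multiplicity). These force block sizes [2, 1].

Jordan blocks: (4, 2), (4, 1)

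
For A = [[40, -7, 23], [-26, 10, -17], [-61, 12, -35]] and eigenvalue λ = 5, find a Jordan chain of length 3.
v_1 = [[2, -3, -4]]^T, v_2 = [[-1, 1, 2]]^T, v_3 = [[4, -3, -7]]^T

We seek v_1 ∈ ker((A - 5I)^3) \ ker((A - 5I)^2), then set v_{i+1} = (A - 5I) v_i.

One such chain is v_1 = [[2, -3, -4]]^T, v_2 = [[-1, 1, 2]]^T, v_3 = [[4, -3, -7]]^T. Check: (A - 5I) v_3 = [[0, 0, 0]]^T = 0.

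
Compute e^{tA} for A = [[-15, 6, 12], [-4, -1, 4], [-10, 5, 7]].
A has Jordan form J = [[-3, 1, 0], [0, -3, 0], [0, 0, -3]] with A = PJP^{-1}, so e^{tA} = P e^{tJ} P^{-1}.

For a Jordan block J_k(λ), e^{tJ_k(λ)} = e^{λt} · (I + tN + t^2 N^2/2! + ... + t^{k-1} N^{k-1}/(k-1)!) where N is the nilpotent superdiagonal part.

Assembling the blocks and conjugating back gives the entries of e^{tA} as shown above.

e^{tA} = [[(1 - 12*t)*e^{-3*t}, 6*t*e^{-3*t}, 12*t*e^{-3*t}], [-4*t*e^{-3*t}, (2*t + 1)*e^{-3*t}, 4*t*e^{-3*t}], [-10*t*e^{-3*t}, 5*t*e^{-3*t}, (10*t + 1)*e^{-3*t}]]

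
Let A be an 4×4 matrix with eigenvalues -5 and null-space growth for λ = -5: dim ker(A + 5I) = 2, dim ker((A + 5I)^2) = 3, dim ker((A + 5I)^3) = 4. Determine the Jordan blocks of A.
Jordan blocks: (-5, 3), (-5, 1)

λ = -5: successive nullity increments [2, 1, 1] count blocks of size ≥ k; block sizes are [3, 1].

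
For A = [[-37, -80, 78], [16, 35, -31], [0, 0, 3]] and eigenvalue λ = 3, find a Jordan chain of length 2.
We seek v_1 ∈ ker((A - 3I)^2) \ ker(A - 3I), then set v_{i+1} = (A - 3I) v_i.

One such chain is v_1 = [[-2, 2, 1]]^T, v_2 = [[-2, 1, 0]]^T. Check: (A - 3I) v_2 = [[0, 0, 0]]^T = 0.

v_1 = [[-2, 2, 1]]^T, v_2 = [[-2, 1, 0]]^T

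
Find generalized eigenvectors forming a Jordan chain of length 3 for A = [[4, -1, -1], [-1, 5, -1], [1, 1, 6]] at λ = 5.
We seek v_1 ∈ ker((A - 5I)^3) \ ker((A - 5I)^2), then set v_{i+1} = (A - 5I) v_i.

One such chain is v_1 = [[0, 1, -1]]^T, v_2 = [[0, 1, 0]]^T, v_3 = [[-1, 0, 1]]^T. Check: (A - 5I) v_3 = [[0, 0, 0]]^T = 0.

v_1 = [[0, 1, -1]]^T, v_2 = [[0, 1, 0]]^T, v_3 = [[-1, 0, 1]]^T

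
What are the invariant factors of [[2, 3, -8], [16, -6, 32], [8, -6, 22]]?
The Jordan structure of A has elementary divisors (x - 6)^2, (x - 6). Arranging the block sizes at each eigenvalue in decreasing order and taking row products gives the invariant factors.

Invariant factors (smallest first, each dividing the next): x - 6, (x - 6)^2.

Check: the last factor (x - 6)^2 is the minimal polynomial, and the product (x - 6)^3 is the characteristic polynomial.

x - 6, (x - 6)^2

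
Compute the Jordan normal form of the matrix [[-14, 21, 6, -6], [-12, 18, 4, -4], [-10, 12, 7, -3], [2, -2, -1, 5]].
The characteristic polynomial is det(xI - A) = (x - 4)^4, so the eigenvalues are 4 (algebraic multiplicity 4).

For λ = 4: rank(A - 4I) = 2, rank((A - 4I)^2) = 0. The eigenspace has dimension 4 - 2 = 2, so there are 2 Jordan blocks; the rank sequence gives block sizes [2, 2].

Assembling the blocks gives the Jordan form J above.

J = [[4, 1, 0, 0], [0, 4, 0, 0], [0, 0, 4, 1], [0, 0, 0, 4]]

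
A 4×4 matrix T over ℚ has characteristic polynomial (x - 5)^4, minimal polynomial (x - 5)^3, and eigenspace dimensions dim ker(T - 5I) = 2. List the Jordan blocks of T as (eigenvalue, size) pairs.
λ = 5: algebraic multiplicity 4 (exponent in χ_T), largest block size 3 (exponent in m_T), 2 blocks (geometric multiplicity). These force block sizes [3, 1].

Jordan blocks: (5, 3), (5, 1)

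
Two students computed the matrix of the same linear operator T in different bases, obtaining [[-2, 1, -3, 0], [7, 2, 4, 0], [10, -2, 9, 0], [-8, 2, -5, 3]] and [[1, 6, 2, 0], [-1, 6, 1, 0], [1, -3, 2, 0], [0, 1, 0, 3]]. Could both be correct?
Yes.

Two matrices over a field are similar if and only if they have the same invariant factors.

Both A and B have characteristic polynomial (x - 3)^4 and minimal polynomial (x - 3)^3. Computing further, both have invariant factors x - 3, (x - 3)^3. Hence A and B are similar.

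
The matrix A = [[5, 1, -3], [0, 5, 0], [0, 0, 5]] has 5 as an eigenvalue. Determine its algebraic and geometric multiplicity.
The characteristic polynomial is (x - 5)^3, so the factor x - 5 appears with exponent 3: the algebraic multiplicity is 3.

rank(A - 5I) = 1, so the eigenspace has dimension 3 - 1 = 2: the geometric multiplicity is 2.

Since 2 < 3, A is not diagonalizable.

algebraic multiplicity 3, geometric multiplicity 2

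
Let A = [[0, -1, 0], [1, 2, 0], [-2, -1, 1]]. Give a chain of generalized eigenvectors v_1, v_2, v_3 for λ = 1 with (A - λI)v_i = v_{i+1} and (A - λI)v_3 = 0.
We seek v_1 ∈ ker((A - I)^3) \ ker((A - I)^2), then set v_{i+1} = (A - I) v_i.

One such chain is v_1 = [[-1, 2, 0]]^T, v_2 = [[-1, 1, 0]]^T, v_3 = [[0, 0, 1]]^T. Check: (A - I) v_3 = [[0, 0, 0]]^T = 0.

v_1 = [[-1, 2, 0]]^T, v_2 = [[-1, 1, 0]]^T, v_3 = [[0, 0, 1]]^T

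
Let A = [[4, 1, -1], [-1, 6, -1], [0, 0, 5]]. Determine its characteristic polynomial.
xI - A = [[x - 4, -1, 1], [1, x - 6, 1], [0, 0, x - 5]].

Expanding det(xI - A) along the first row:
det(xI - A) = + (x - 4)·det([[x - 6, 1], [0, x - 5]]) - (-1)·det([[1, 1], [0, x - 5]]) + (1)·det([[1, x - 6], [0, 0]]).

Evaluating gives χ_A(x) = x^3 - 15x^2 + 75x - 125 = (x - 5)^3.

χ_A(x) = (x - 5)^3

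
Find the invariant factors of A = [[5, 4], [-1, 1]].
(x - 3)^2

The Jordan structure of A has elementary divisors (x - 3)^2. Arranging the block sizes at each eigenvalue in decreasing order and taking row products gives the invariant factors.

Invariant factors (smallest first, each dividing the next): (x - 3)^2.

Check: the last factor (x - 3)^2 is the minimal polynomial, and the product (x - 3)^2 is the characteristic polynomial.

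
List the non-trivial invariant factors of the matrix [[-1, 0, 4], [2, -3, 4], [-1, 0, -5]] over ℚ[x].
The Jordan structure of A has elementary divisors (x + 3)^2, (x + 3). Arranging the block sizes at each eigenvalue in decreasing order and taking row products gives the invariant factors.

Invariant factors (smallest first, each dividing the next): x + 3, (x + 3)^2.

Check: the last factor (x + 3)^2 is the minimal polynomial, and the product (x + 3)^3 is the characteristic polynomial.

x + 3, (x + 3)^2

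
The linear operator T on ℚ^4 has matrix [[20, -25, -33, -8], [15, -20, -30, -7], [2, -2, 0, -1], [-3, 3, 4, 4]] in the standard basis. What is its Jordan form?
The characteristic polynomial is det(xI - A) = (x - 3)^3(x + 5), so the eigenvalues are -5 (algebraic multiplicity 1), 3 (algebraic multiplicity 3).

For λ = -5: algebraic multiplicity 1 gives one 1×1 block.

For λ = 3: rank(A - 3I) = 3, rank((A - 3I)^2) = 2, rank((A - 3I)^3) = 1. The eigenspace has dimension 4 - 3 = 1, so there is 1 Jordan block; the rank sequence gives block sizes [3].

Assembling the blocks gives the Jordan form J above.

J = [[-5, 0, 0, 0], [0, 3, 1, 0], [0, 0, 3, 1], [0, 0, 0, 3]]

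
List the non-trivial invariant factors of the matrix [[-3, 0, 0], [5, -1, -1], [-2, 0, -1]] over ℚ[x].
The Jordan structure of A has elementary divisors (x + 3), (x + 1)^2. Arranging the block sizes at each eigenvalue in decreasing order and taking row products gives the invariant factors.

Invariant factors (smallest first, each dividing the next): (x + 1)^2(x + 3).

Check: the last factor (x + 1)^2(x + 3) is the minimal polynomial, and the product (x + 1)^2(x + 3) is the characteristic polynomial.

(x + 1)^2(x + 3)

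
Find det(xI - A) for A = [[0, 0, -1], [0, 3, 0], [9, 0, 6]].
χ_A(x) = (x - 3)^3

xI - A = [[x, 0, 1], [0, x - 3, 0], [-9, 0, x - 6]].

Expanding det(xI - A) along the first row:
det(xI - A) = + (x)·det([[x - 3, 0], [0, x - 6]]) - (0)·det([[0, 0], [-9, x - 6]]) + (1)·det([[0, x - 3], [-9, 0]]).

Evaluating gives χ_A(x) = x^3 - 9x^2 + 27x - 27 = (x - 3)^3.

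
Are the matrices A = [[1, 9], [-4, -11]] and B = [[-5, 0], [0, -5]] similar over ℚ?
Both have characteristic polynomial (x + 5)^2, but the minimal polynomial of A is (x + 5)^2 while the minimal polynomial of B is x + 5. The minimal polynomial is a similarity invariant, so A and B are not similar.

No.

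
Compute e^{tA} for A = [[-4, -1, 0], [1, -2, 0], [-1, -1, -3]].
A has Jordan form J = [[-3, 1, 0], [0, -3, 0], [0, 0, -3]] with A = PJP^{-1}, so e^{tA} = P e^{tJ} P^{-1}.

For a Jordan block J_k(λ), e^{tJ_k(λ)} = e^{λt} · (I + tN + t^2 N^2/2! + ... + t^{k-1} N^{k-1}/(k-1)!) where N is the nilpotent superdiagonal part.

Assembling the blocks and conjugating back gives the entries of e^{tA} as shown above.

e^{tA} = [[(1 - t)*e^{-3*t}, -t*e^{-3*t}, 0], [t*e^{-3*t}, (t + 1)*e^{-3*t}, 0], [-t*e^{-3*t}, -t*e^{-3*t}, e^{-3*t}]]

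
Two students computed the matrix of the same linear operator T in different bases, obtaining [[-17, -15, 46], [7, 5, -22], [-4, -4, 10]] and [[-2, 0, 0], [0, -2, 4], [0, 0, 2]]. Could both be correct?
Both have characteristic polynomial (x - 2)(x + 2)^2, but the minimal polynomial of A is (x - 2)(x + 2)^2 while the minimal polynomial of B is (x - 2)(x + 2). The minimal polynomial is a similarity invariant, so A and B are not similar.

No.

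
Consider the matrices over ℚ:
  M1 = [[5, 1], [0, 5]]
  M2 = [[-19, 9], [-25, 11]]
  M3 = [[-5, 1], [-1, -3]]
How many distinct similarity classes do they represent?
Characteristic polynomials: χ_{M1} = (x - 5)^2, χ_{M2} = (x + 4)^2, χ_{M3} = (x + 4)^2.

{M1}: invariant factors (x - 5)^2.

{M2, M3}: invariant factors (x + 4)^2.

Matrices are similar if and only if their invariant-factor lists agree; the partition into similarity classes is {M1}, {M2, M3}.

2 classes: {M1}, {M2, M3}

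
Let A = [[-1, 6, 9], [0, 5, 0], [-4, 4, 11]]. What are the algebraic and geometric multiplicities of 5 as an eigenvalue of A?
algebraic multiplicity 3, geometric multiplicity 2

The characteristic polynomial is (x - 5)^3, so the factor x - 5 appears with exponent 3: the algebraic multiplicity is 3.

rank(A - 5I) = 1, so the eigenspace has dimension 3 - 1 = 2: the geometric multiplicity is 2.

Since 2 < 3, A is not diagonalizable.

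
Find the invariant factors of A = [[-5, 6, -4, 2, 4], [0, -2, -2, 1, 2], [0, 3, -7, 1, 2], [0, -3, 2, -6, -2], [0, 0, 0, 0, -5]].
The Jordan structure of A has elementary divisors (x + 5)^2, (x + 5), (x + 5), (x + 5). Arranging the block sizes at each eigenvalue in decreasing order and taking row products gives the invariant factors.

Invariant factors (smallest first, each dividing the next): x + 5, x + 5, x + 5, (x + 5)^2.

Check: the last factor (x + 5)^2 is the minimal polynomial, and the product (x + 5)^5 is the characteristic polynomial.

x + 5, x + 5, x + 5, (x + 5)^2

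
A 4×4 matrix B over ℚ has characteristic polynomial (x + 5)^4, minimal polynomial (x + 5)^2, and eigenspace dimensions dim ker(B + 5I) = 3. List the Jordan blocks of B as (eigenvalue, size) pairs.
λ = -5: algebraic multiplicity 4 (exponent in χ_B), largest block size 2 (exponent in m_B), 3 blocks (geometric multiplicity). These force block sizes [2, 1, 1].

Jordan blocks: (-5, 2), (-5, 1), (-5, 1)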